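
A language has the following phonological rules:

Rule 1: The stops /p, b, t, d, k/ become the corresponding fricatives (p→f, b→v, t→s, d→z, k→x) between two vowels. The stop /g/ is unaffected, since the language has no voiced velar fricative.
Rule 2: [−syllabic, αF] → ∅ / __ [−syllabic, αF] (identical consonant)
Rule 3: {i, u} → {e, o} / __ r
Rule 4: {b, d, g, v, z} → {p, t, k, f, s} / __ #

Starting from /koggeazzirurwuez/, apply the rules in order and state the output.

Rule 1 (intervocalic spirantization): no segment meets the environment; /koggeazzirurwuez/ is unchanged.
Rule 2 (degemination): /gg/ is a geminate; the first /g/ deletes. /zz/ is a geminate; the first /z/ deletes. /koggeazzirurwuez/ → kogeazirurwuez.
Rule 3 (pre-rhotic lowering): /i/ is a high vowel immediately before /r/, so it lowers to [e]. /u/ is a high vowel immediately before /r/, so it lowers to [o]. /kogeazirurwuez/ → kogeazerorwuez.
Rule 4 (final devoicing): /z/ is a voiced obstruent in word-final position, so it devoices to [s]. /kogeazerorwuez/ → kogeazerorwues.

kogeazerorwues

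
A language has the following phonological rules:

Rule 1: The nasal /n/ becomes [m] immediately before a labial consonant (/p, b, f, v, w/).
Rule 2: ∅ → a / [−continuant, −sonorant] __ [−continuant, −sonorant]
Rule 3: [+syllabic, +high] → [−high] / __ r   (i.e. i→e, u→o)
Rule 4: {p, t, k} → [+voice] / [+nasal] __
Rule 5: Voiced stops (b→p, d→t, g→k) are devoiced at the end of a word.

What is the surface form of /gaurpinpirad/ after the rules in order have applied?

Rule 1 (nasal place assimilation): /n/ precedes the labial consonant /p/, so it assimilates in place to [m]. /gaurpinpirad/ → gaurpimpirad.
Rule 2 (stop-cluster a-epenthesis): no segment meets the environment; /gaurpimpirad/ is unchanged.
Rule 3 (pre-rhotic lowering): /u/ is a high vowel immediately before /r/, so it lowers to [o]. /i/ is a high vowel immediately before /r/, so it lowers to [e]. /gaurpimpirad/ → gaorpimperad.
Rule 4 (post-nasal voicing): /p/ is a voiceless stop immediately after the nasal /m/, so it voices to [b]. /gaorpimperad/ → gaorpimberad.
Rule 5 (final devoicing): /d/ is a voiced stop in word-final position, so it devoices to [t]. /gaorpimberad/ → gaorpimberat.

gaorpimberat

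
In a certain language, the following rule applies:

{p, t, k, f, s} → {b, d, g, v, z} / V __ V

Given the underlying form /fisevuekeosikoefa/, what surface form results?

fizevuegeozigoeva

Scanning /fisevuekeosikoefa/: /f/ at position 1 is not in the conditioning environment; /s/ is a voiceless obstruent between vowels /i/ and /e/, so it voices to [z]; /k/ is a voiceless obstruent between vowels /e/ and /e/, so it voices to [g]; /s/ is a voiceless obstruent between vowels /o/ and /i/, so it voices to [z]; /k/ is a voiceless obstruent between vowels /i/ and /o/, so it voices to [g]; /f/ is a voiceless obstruent between vowels /e/ and /a/, so it voices to [v].
Result: [fizevuegeozigoeva].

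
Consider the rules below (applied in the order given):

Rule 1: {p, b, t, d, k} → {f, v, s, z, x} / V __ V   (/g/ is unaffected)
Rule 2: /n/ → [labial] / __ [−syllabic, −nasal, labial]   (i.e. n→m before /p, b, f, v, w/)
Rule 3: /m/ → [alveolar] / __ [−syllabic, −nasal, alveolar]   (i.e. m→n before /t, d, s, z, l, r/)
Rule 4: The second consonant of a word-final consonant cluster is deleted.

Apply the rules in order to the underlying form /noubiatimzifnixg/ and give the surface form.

nouviasinzifnix

Rule 1 (intervocalic spirantization): /b/ is a stop between vowels /u/ and /i/, so it spirantizes to the fricative [v]. /t/ is a stop between vowels /a/ and /i/, so it spirantizes to the fricative [s]. /noubiatimzifnixg/ → nouviasimzifnixg.
Rule 2 (nasal place assimilation): no segment meets the environment; /nouviasimzifnixg/ is unchanged.
Rule 3 (nasal place assimilation): /m/ precedes the alveolar consonant /z/, so it assimilates in place to [n]. /nouviasimzifnixg/ → nouviasinzifnixg.
Rule 4 (final cluster simplification): /g/ is the second consonant of a word-final cluster /xg/, so it deletes. /nouviasinzifnixg/ → nouviasinzifnix.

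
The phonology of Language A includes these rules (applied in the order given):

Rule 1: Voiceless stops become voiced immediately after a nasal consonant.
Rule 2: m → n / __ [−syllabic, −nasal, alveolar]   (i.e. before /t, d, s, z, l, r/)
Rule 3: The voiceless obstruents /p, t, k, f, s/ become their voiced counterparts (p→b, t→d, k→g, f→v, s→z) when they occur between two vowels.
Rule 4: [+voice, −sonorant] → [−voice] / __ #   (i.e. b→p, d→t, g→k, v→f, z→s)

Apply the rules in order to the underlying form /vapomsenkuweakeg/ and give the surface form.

vabonsenguweagek

Rule 1 (post-nasal voicing): /k/ is a voiceless stop immediately after the nasal /n/, so it voices to [g]. /vapomsenkuweakeg/ → vapomsenguweakeg.
Rule 2 (nasal place assimilation): /m/ precedes the alveolar consonant /s/, so it assimilates in place to [n]. /vapomsenguweakeg/ → vaponsenguweakeg.
Rule 3 (intervocalic voicing): /p/ is a voiceless obstruent between vowels /a/ and /o/, so it voices to [b]. /k/ is a voiceless obstruent between vowels /a/ and /e/, so it voices to [g]. /vaponsenguweakeg/ → vabonsenguweageg.
Rule 4 (final devoicing): /g/ is a voiced obstruent in word-final position, so it devoices to [k]. /vabonsenguweageg/ → vabonsenguweagek.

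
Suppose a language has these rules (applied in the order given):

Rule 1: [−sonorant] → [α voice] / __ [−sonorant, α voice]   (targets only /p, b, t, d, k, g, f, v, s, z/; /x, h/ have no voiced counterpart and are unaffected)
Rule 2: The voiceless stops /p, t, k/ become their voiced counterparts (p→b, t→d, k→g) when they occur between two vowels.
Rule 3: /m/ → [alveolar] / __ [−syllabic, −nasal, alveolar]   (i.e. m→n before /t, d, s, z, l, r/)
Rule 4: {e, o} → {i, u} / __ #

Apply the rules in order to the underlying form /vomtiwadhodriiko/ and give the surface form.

vontiwathodriigu

Rule 1 (regressive voicing assimilation): /d/ precedes the voiceless obstruent /h/, so it devoices to [t] by assimilation. /vomtiwadhodriiko/ → vomtiwathodriiko.
Rule 2 (intervocalic voicing): /k/ is a voiceless stop between vowels /i/ and /o/, so it voices to [g]. /vomtiwathodriiko/ → vomtiwathodriigo.
Rule 3 (nasal place assimilation): /m/ precedes the alveolar consonant /t/, so it assimilates in place to [n]. /vomtiwathodriigo/ → vontiwathodriigo.
Rule 4 (final vowel raising): /o/ is a mid vowel in word-final position, so it raises to [u]. /vontiwathodriigo/ → vontiwathodriigu.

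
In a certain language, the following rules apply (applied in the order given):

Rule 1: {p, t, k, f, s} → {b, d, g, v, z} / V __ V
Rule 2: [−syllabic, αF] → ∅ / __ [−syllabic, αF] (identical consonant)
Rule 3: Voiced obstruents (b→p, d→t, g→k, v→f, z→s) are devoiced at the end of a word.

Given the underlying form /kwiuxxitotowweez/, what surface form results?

Rule 1 (intervocalic voicing): /t/ is a voiceless obstruent between vowels /i/ and /o/, so it voices to [d]. /t/ is a voiceless obstruent between vowels /o/ and /o/, so it voices to [d]. /kwiuxxitotowweez/ → kwiuxxidodowweez.
Rule 2 (degemination): /xx/ is a geminate; the first /x/ deletes. /ww/ is a geminate; the first /w/ deletes. /kwiuxxidodowweez/ → kwiuxidodoweez.
Rule 3 (final devoicing): /z/ is a voiced obstruent in word-final position, so it devoices to [s]. /kwiuxidodoweez/ → kwiuxidodowees.

kwiuxidodowees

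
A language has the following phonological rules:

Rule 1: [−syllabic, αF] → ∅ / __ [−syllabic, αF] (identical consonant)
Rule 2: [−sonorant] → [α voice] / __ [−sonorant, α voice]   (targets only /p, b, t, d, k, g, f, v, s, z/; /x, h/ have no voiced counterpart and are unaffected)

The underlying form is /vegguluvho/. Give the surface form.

Rule 1 (degemination): /gg/ is a geminate; the first /g/ deletes. /vegguluvho/ → veguluvho.
Rule 2 (regressive voicing assimilation): /v/ precedes the voiceless obstruent /h/, so it devoices to [f] by assimilation. /veguluvho/ → vegulufho.

vegulufho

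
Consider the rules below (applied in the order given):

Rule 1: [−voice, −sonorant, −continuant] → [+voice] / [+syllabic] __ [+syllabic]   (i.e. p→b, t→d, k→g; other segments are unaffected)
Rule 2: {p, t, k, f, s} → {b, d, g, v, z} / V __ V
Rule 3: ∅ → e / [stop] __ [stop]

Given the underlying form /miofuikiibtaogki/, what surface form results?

Rule 1 (intervocalic voicing): /k/ is a voiceless stop between vowels /i/ and /i/, so it voices to [g]. /miofuikiibtaogki/ → miofuigiibtaogki.
Rule 2 (intervocalic voicing): /f/ is a voiceless obstruent between vowels /o/ and /u/, so it voices to [v]. /miofuigiibtaogki/ → miovuigiibtaogki.
Rule 3 (stop-cluster e-epenthesis): /b/ and /t/ form a stop–stop cluster, so [e] is inserted between them. /g/ and /k/ form a stop–stop cluster, so [e] is inserted between them. /miovuigiibtaogki/ → miovuigiibetaogeki.

miovuigiibetaogeki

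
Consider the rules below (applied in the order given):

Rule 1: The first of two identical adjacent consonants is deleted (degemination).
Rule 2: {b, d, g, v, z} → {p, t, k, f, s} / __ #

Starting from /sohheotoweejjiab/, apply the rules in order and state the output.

Rule 1 (degemination): /hh/ is a geminate; the first /h/ deletes. /jj/ is a geminate; the first /j/ deletes. /sohheotoweejjiab/ → soheotoweejiab.
Rule 2 (final devoicing): /b/ is a voiced obstruent in word-final position, so it devoices to [p]. /soheotoweejiab/ → soheotoweejiap.

soheotoweejiap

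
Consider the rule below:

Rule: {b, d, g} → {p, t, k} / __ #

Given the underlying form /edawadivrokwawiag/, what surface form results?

/g/ is a voiced stop in word-final position, so it devoices to [k].
The other instances of /d/ do not occur in the required environment and remain unchanged.
Surface form: [edawadivrokwawiak].

edawadivrokwawiak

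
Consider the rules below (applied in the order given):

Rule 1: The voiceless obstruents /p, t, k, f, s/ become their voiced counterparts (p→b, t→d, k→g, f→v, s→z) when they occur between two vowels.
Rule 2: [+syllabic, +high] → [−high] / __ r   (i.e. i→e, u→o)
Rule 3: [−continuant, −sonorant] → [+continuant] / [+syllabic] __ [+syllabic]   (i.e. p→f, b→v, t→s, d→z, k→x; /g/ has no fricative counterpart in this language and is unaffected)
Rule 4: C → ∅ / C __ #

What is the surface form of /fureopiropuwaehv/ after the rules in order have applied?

Rule 1 (intervocalic voicing): /p/ is a voiceless obstruent between vowels /o/ and /i/, so it voices to [b]. /p/ is a voiceless obstruent between vowels /o/ and /u/, so it voices to [b]. /fureopiropuwaehv/ → fureobirobuwaehv.
Rule 2 (pre-rhotic lowering): /u/ is a high vowel immediately before /r/, so it lowers to [o]. /i/ is a high vowel immediately before /r/, so it lowers to [e]. /fureobirobuwaehv/ → foreoberobuwaehv.
Rule 3 (intervocalic spirantization): /b/ is a stop between vowels /o/ and /e/, so it spirantizes to the fricative [v]. /b/ is a stop between vowels /o/ and /u/, so it spirantizes to the fricative [v]. /foreoberobuwaehv/ → foreoverovuwaehv.
Rule 4 (final cluster simplification): /v/ is the second consonant of a word-final cluster /hv/, so it deletes. /foreoverovuwaehv/ → foreoverovuwaeh.

foreoverovuwaeh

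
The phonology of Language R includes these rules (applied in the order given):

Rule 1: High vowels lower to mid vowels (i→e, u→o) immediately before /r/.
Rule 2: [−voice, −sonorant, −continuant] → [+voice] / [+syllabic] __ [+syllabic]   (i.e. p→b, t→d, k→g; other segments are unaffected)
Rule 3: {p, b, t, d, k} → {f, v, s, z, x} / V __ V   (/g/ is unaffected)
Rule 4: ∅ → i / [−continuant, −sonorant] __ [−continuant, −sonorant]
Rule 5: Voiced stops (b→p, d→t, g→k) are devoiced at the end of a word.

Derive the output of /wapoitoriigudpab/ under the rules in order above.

Rule 1 (pre-rhotic lowering): no segment meets the environment; /wapoitoriigudpab/ is unchanged.
Rule 2 (intervocalic voicing): /p/ is a voiceless stop between vowels /a/ and /o/, so it voices to [b]. /t/ is a voiceless stop between vowels /i/ and /o/, so it voices to [d]. /wapoitoriigudpab/ → waboidoriigudpab.
Rule 3 (intervocalic spirantization): /b/ is a stop between vowels /a/ and /o/, so it spirantizes to the fricative [v]. /d/ is a stop between vowels /i/ and /o/, so it spirantizes to the fricative [z]. /waboidoriigudpab/ → wavoizoriigudpab.
Rule 4 (stop-cluster i-epenthesis): /d/ and /p/ form a stop–stop cluster, so [i] is inserted between them. /wavoizoriigudpab/ → wavoizoriigudipab.
Rule 5 (final devoicing): /b/ is a voiced stop in word-final position, so it devoices to [p]. /wavoizoriigudipab/ → wavoizoriigudipap.

wavoizoriigudipap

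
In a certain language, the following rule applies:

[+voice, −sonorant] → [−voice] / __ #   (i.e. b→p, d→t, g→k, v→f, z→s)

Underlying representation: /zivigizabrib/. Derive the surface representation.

zivigizabrip

/b/ is a voiced obstruent in word-final position, so it devoices to [p].
The other instances of /z/, /v/, /g/, /b/ do not occur in the required environment and remain unchanged.
Surface form: [zivigizabrip].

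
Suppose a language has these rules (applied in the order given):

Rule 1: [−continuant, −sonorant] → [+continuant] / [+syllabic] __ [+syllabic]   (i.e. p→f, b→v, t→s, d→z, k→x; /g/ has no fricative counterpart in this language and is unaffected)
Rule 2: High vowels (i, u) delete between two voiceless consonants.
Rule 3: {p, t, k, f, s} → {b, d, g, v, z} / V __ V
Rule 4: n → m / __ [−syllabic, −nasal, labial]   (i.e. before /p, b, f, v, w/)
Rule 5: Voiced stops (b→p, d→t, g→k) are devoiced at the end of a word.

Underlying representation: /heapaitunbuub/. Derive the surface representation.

Rule 1 (intervocalic spirantization): /p/ is a stop between vowels /a/ and /a/, so it spirantizes to the fricative [f]. /t/ is a stop between vowels /i/ and /u/, so it spirantizes to the fricative [s]. /heapaitunbuub/ → heafaisunbuub.
Rule 2 (high vowel syncope): no segment meets the environment; /heafaisunbuub/ is unchanged.
Rule 3 (intervocalic voicing): /f/ is a voiceless obstruent between vowels /a/ and /a/, so it voices to [v]. /s/ is a voiceless obstruent between vowels /i/ and /u/, so it voices to [z]. /heafaisunbuub/ → heavaizunbuub.
Rule 4 (nasal place assimilation): /n/ precedes the labial consonant /b/, so it assimilates in place to [m]. /heavaizunbuub/ → heavaizumbuub.
Rule 5 (final devoicing): /b/ is a voiced stop in word-final position, so it devoices to [p]. /heavaizumbuub/ → heavaizumbuup.

heavaizumbuup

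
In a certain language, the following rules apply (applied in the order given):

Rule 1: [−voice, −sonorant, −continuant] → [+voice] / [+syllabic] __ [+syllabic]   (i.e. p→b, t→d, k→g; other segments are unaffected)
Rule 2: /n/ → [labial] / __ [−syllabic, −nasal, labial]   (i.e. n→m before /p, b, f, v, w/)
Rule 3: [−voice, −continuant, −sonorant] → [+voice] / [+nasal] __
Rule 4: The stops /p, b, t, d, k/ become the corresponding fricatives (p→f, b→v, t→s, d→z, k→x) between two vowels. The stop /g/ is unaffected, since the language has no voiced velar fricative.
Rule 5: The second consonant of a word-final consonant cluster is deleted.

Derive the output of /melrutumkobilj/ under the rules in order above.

Rule 1 (intervocalic voicing): /t/ is a voiceless stop between vowels /u/ and /u/, so it voices to [d]. /melrutumkobilj/ → melrudumkobilj.
Rule 2 (nasal place assimilation): no segment meets the environment; /melrudumkobilj/ is unchanged.
Rule 3 (post-nasal voicing): /k/ is a voiceless stop immediately after the nasal /m/, so it voices to [g]. /melrudumkobilj/ → melrudumgobilj.
Rule 4 (intervocalic spirantization): /d/ is a stop between vowels /u/ and /u/, so it spirantizes to the fricative [z]. /b/ is a stop between vowels /o/ and /i/, so it spirantizes to the fricative [v]. /melrudumgobilj/ → melruzumgovilj.
Rule 5 (final cluster simplification): /j/ is the second consonant of a word-final cluster /lj/, so it deletes. /melruzumgovilj/ → melruzumgovil.

melruzumgovil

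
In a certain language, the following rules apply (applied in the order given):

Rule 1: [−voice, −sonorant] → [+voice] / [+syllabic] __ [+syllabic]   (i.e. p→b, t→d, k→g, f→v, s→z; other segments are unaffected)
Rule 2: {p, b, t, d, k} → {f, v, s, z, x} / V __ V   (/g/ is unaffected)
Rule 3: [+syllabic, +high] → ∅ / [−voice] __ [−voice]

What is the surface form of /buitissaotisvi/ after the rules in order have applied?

buizissaozisvi

Rule 1 (intervocalic voicing): /t/ is a voiceless obstruent between vowels /i/ and /i/, so it voices to [d]. /t/ is a voiceless obstruent between vowels /o/ and /i/, so it voices to [d]. /buitissaotisvi/ → buidissaodisvi.
Rule 2 (intervocalic spirantization): /d/ is a stop between vowels /i/ and /i/, so it spirantizes to the fricative [z]. /d/ is a stop between vowels /o/ and /i/, so it spirantizes to the fricative [z]. /buidissaodisvi/ → buizissaozisvi.
Rule 3 (high vowel syncope): no segment meets the environment; /buizissaozisvi/ is unchanged.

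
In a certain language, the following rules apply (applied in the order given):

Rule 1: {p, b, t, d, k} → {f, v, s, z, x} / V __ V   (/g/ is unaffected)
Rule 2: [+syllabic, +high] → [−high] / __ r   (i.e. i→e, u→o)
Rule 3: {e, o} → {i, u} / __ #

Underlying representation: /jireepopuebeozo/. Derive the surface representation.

jereefofueveozu

Rule 1 (intervocalic spirantization): /p/ is a stop between vowels /e/ and /o/, so it spirantizes to the fricative [f]. /p/ is a stop between vowels /o/ and /u/, so it spirantizes to the fricative [f]. /b/ is a stop between vowels /e/ and /e/, so it spirantizes to the fricative [v]. /jireepopuebeozo/ → jireefofueveozo.
Rule 2 (pre-rhotic lowering): /i/ is a high vowel immediately before /r/, so it lowers to [e]. /jireefofueveozo/ → jereefofueveozo.
Rule 3 (final vowel raising): /o/ is a mid vowel in word-final position, so it raises to [u]. /jereefofueveozo/ → jereefofueveozu.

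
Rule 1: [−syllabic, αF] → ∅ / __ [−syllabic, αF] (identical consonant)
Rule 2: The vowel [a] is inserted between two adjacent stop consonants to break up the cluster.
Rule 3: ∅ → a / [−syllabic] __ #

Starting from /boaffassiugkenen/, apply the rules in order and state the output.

Rule 1 (degemination): /ff/ is a geminate; the first /f/ deletes. /ss/ is a geminate; the first /s/ deletes. /boaffassiugkenen/ → boafasiugkenen.
Rule 2 (stop-cluster a-epenthesis): /g/ and /k/ form a stop–stop cluster, so [a] is inserted between them. /boafasiugkenen/ → boafasiugakenen.
Rule 3 (final a-epenthesis): the form ends in the consonant /n/, so [a] is inserted word-finally. /boafasiugakenen/ → boafasiugakenena.

boafasiugakenena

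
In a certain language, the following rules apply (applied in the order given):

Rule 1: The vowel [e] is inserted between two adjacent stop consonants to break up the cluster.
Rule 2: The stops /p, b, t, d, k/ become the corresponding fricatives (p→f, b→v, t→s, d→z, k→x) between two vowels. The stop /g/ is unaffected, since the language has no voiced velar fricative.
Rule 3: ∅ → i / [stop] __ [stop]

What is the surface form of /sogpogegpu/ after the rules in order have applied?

sogefogegefu

Rule 1 (stop-cluster e-epenthesis): /g/ and /p/ form a stop–stop cluster, so [e] is inserted between them. /g/ and /p/ form a stop–stop cluster, so [e] is inserted between them. /sogpogegpu/ → sogepogegepu.
Rule 2 (intervocalic spirantization): /p/ is a stop between vowels /e/ and /o/, so it spirantizes to the fricative [f]. /p/ is a stop between vowels /e/ and /u/, so it spirantizes to the fricative [f]. /sogepogegepu/ → sogefogegefu.
Rule 3 (stop-cluster i-epenthesis): no segment meets the environment; /sogefogegefu/ is unchanged.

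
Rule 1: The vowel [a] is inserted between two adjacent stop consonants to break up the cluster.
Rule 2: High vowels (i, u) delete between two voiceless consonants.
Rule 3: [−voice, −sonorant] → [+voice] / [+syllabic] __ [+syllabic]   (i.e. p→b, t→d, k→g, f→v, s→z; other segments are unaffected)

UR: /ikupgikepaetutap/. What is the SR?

ikpagigebaettap

Rule 1 (stop-cluster a-epenthesis): /p/ and /g/ form a stop–stop cluster, so [a] is inserted between them. /ikupgikepaetutap/ → ikupagikepaetutap.
Rule 2 (high vowel syncope): /u/ is a high vowel flanked by voiceless consonants /k/ and /p/, so it deletes. /u/ is a high vowel flanked by voiceless consonants /t/ and /t/, so it deletes. /ikupagikepaetutap/ → ikpagikepaettap.
Rule 3 (intervocalic voicing): /k/ is a voiceless obstruent between vowels /i/ and /e/, so it voices to [g]. /p/ is a voiceless obstruent between vowels /e/ and /a/, so it voices to [b]. /ikpagikepaettap/ → ikpagigebaettap.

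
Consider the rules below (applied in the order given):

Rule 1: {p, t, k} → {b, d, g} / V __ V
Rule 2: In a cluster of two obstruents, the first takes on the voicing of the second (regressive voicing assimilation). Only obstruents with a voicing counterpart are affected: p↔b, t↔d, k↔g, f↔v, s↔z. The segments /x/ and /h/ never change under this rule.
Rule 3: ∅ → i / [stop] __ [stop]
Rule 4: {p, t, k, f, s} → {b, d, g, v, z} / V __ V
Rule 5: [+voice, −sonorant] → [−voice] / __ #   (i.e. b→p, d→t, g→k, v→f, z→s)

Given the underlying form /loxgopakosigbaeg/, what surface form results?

loxgobagozigibaek

Rule 1 (intervocalic voicing): /p/ is a voiceless stop between vowels /o/ and /a/, so it voices to [b]. /k/ is a voiceless stop between vowels /a/ and /o/, so it voices to [g]. /loxgopakosigbaeg/ → loxgobagosigbaeg.
Rule 2 (regressive voicing assimilation): no segment meets the environment; /loxgobagosigbaeg/ is unchanged.
Rule 3 (stop-cluster i-epenthesis): /g/ and /b/ form a stop–stop cluster, so [i] is inserted between them. /loxgobagosigbaeg/ → loxgobagosigibaeg.
Rule 4 (intervocalic voicing): /s/ is a voiceless obstruent between vowels /o/ and /i/, so it voices to [z]. /loxgobagosigibaeg/ → loxgobagozigibaeg.
Rule 5 (final devoicing): /g/ is a voiced obstruent in word-final position, so it devoices to [k]. /loxgobagozigibaeg/ → loxgobagozigibaek.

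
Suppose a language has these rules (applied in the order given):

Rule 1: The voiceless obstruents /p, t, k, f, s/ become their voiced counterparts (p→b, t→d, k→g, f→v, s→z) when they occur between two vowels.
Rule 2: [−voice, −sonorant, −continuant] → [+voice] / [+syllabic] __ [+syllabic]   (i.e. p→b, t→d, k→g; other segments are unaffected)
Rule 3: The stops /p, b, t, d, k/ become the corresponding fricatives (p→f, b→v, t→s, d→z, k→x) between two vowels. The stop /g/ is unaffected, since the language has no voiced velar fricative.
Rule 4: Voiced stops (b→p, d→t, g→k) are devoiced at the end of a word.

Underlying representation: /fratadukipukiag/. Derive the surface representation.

Rule 1 (intervocalic voicing): /t/ is a voiceless obstruent between vowels /a/ and /a/, so it voices to [d]. /k/ is a voiceless obstruent between vowels /u/ and /i/, so it voices to [g]. /p/ is a voiceless obstruent between vowels /i/ and /u/, so it voices to [b]. /k/ is a voiceless obstruent between vowels /u/ and /i/, so it voices to [g]. /fratadukipukiag/ → fradadugibugiag.
Rule 2 (intervocalic voicing): no segment meets the environment; /fradadugibugiag/ is unchanged.
Rule 3 (intervocalic spirantization): /d/ is a stop between vowels /a/ and /a/, so it spirantizes to the fricative [z]. /d/ is a stop between vowels /a/ and /u/, so it spirantizes to the fricative [z]. /b/ is a stop between vowels /i/ and /u/, so it spirantizes to the fricative [v]. /fradadugibugiag/ → frazazugivugiag.
Rule 4 (final devoicing): /g/ is a voiced stop in word-final position, so it devoices to [k]. /frazazugivugiag/ → frazazugivugiak.

frazazugivugiak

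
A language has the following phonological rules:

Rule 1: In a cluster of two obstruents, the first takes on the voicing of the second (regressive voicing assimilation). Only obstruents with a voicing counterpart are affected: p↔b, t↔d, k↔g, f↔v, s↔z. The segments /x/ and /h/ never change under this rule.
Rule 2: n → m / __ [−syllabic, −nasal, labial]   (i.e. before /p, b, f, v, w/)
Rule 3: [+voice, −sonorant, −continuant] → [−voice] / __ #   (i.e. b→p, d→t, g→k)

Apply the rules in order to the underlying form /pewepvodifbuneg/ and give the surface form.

Rule 1 (regressive voicing assimilation): /p/ precedes the voiced obstruent /v/, so it voices to [b] by assimilation. /f/ precedes the voiced obstruent /b/, so it voices to [v] by assimilation. /pewepvodifbuneg/ → pewebvodivbuneg.
Rule 2 (nasal place assimilation): no segment meets the environment; /pewebvodivbuneg/ is unchanged.
Rule 3 (final devoicing): /g/ is a voiced stop in word-final position, so it devoices to [k]. /pewebvodivbuneg/ → pewebvodivbunek.

pewebvodivbunek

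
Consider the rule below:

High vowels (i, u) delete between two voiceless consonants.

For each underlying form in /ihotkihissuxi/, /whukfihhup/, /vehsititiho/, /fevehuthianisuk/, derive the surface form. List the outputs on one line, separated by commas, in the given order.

/ihotkihissuxi/: /i/ is a high vowel flanked by voiceless consonants /k/ and /h/, so it deletes. /i/ is a high vowel flanked by voiceless consonants /h/ and /s/, so it deletes. /u/ is a high vowel flanked by voiceless consonants /s/ and /x/, so it deletes. → [ihotkhssxi].
/whukfihhup/: /u/ is a high vowel flanked by voiceless consonants /h/ and /k/, so it deletes. /i/ is a high vowel flanked by voiceless consonants /f/ and /h/, so it deletes. /u/ is a high vowel flanked by voiceless consonants /h/ and /p/, so it deletes. → [whkfhhp].
/vehsititiho/: /i/ is a high vowel flanked by voiceless consonants /s/ and /t/, so it deletes. /i/ is a high vowel flanked by voiceless consonants /t/ and /t/, so it deletes. /i/ is a high vowel flanked by voiceless consonants /t/ and /h/, so it deletes. → [vehsttho].
/fevehuthianisuk/: /u/ is a high vowel flanked by voiceless consonants /h/ and /t/, so it deletes. /u/ is a high vowel flanked by voiceless consonants /s/ and /k/, so it deletes. → [fevehthianisk].

ihotkhssxi, whkfhhp, vehsttho, fevehthianisk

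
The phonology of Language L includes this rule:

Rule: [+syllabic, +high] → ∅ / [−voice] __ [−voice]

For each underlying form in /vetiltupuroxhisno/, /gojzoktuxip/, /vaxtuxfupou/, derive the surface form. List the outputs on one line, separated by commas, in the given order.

vetiltpuroxhsno, gojzoktxp, vaxtxfpou

/vetiltupuroxhisno/: /u/ is a high vowel flanked by voiceless consonants /t/ and /p/, so it deletes. /i/ is a high vowel flanked by voiceless consonants /h/ and /s/, so it deletes. → [vetiltpuroxhsno].
/gojzoktuxip/: /u/ is a high vowel flanked by voiceless consonants /t/ and /x/, so it deletes. /i/ is a high vowel flanked by voiceless consonants /x/ and /p/, so it deletes. → [gojzoktxp].
/vaxtuxfupou/: /u/ is a high vowel flanked by voiceless consonants /t/ and /x/, so it deletes. /u/ is a high vowel flanked by voiceless consonants /f/ and /p/, so it deletes. → [vaxtxfpou].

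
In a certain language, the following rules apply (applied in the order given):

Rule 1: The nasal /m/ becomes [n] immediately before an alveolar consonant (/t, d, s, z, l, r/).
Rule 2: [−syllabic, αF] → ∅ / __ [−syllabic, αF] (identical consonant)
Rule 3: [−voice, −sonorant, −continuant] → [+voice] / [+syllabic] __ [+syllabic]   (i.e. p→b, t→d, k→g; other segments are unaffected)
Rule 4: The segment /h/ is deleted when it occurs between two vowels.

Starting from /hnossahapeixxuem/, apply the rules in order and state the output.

hnosaabeixuem

Rule 1 (nasal place assimilation): no segment meets the environment; /hnossahapeixxuem/ is unchanged.
Rule 2 (degemination): /ss/ is a geminate; the first /s/ deletes. /xx/ is a geminate; the first /x/ deletes. /hnossahapeixxuem/ → hnosahapeixuem.
Rule 3 (intervocalic voicing): /p/ is a voiceless stop between vowels /a/ and /e/, so it voices to [b]. /hnosahapeixuem/ → hnosahabeixuem.
Rule 4 (intervocalic h-deletion): /h/ occurs between vowels /a/ and /a/, so it deletes. /hnosahabeixuem/ → hnosaabeixuem.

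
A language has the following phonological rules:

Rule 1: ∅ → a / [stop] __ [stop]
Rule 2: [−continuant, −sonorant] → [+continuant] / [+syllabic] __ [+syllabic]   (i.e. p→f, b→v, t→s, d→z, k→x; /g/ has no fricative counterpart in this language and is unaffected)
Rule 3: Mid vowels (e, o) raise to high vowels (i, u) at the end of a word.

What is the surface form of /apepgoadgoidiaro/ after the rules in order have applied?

Rule 1 (stop-cluster a-epenthesis): /p/ and /g/ form a stop–stop cluster, so [a] is inserted between them. /d/ and /g/ form a stop–stop cluster, so [a] is inserted between them. /apepgoadgoidiaro/ → apepagoadagoidiaro.
Rule 2 (intervocalic spirantization): /p/ is a stop between vowels /a/ and /e/, so it spirantizes to the fricative [f]. /p/ is a stop between vowels /e/ and /a/, so it spirantizes to the fricative [f]. /d/ is a stop between vowels /a/ and /a/, so it spirantizes to the fricative [z]. /d/ is a stop between vowels /i/ and /i/, so it spirantizes to the fricative [z]. /apepagoadagoidiaro/ → afefagoazagoiziaro.
Rule 3 (final vowel raising): /o/ is a mid vowel in word-final position, so it raises to [u]. /afefagoazagoiziaro/ → afefagoazagoiziaru.

afefagoazagoiziaru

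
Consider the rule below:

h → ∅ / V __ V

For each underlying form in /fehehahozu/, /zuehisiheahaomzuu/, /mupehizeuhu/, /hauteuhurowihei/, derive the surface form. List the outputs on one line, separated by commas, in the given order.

feeaozu, zueisieaaomzuu, mupeizeuu, hauteuurowiei

/fehehahozu/: /h/ occurs between vowels /e/ and /e/, so it deletes. /h/ occurs between vowels /e/ and /a/, so it deletes. /h/ occurs between vowels /a/ and /o/, so it deletes. → [feeaozu].
/zuehisiheahaomzuu/: /h/ occurs between vowels /e/ and /i/, so it deletes. /h/ occurs between vowels /i/ and /e/, so it deletes. /h/ occurs between vowels /a/ and /a/, so it deletes. → [zueisieaaomzuu].
/mupehizeuhu/: /h/ occurs between vowels /e/ and /i/, so it deletes. /h/ occurs between vowels /u/ and /u/, so it deletes. → [mupeizeuu].
/hauteuhurowihei/: /h/ occurs between vowels /u/ and /u/, so it deletes. /h/ occurs between vowels /i/ and /e/, so it deletes. → [hauteuurowiei].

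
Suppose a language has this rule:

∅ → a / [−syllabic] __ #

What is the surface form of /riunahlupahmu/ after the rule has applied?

No segment of /riunahlupahmu/ meets the structural description of the rule, so the form surfaces unchanged.

riunahlupahmu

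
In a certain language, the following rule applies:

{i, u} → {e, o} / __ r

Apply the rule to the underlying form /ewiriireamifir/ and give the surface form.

eweriereamifer

Scanning /ewiriireamifir/: /i/ is a high vowel immediately before /r/, so it lowers to [e]; /i/ at position 5 is not in the conditioning environment; /i/ is a high vowel immediately before /r/, so it lowers to [e]; /i/ at position 11 is not in the conditioning environment; /i/ is a high vowel immediately before /r/, so it lowers to [e].
Result: [eweriereamifer].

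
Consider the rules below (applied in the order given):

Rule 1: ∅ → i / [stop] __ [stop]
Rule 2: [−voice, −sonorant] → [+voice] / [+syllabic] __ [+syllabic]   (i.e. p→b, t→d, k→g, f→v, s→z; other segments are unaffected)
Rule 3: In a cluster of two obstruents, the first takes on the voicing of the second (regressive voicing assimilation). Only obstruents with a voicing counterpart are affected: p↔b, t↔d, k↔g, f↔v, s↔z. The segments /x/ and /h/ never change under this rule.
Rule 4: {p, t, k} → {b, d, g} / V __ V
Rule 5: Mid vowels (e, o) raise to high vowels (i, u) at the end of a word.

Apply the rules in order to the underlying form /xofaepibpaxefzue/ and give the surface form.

xovaebibibaxevzui

Rule 1 (stop-cluster i-epenthesis): /b/ and /p/ form a stop–stop cluster, so [i] is inserted between them. /xofaepibpaxefzue/ → xofaepibipaxefzue.
Rule 2 (intervocalic voicing): /f/ is a voiceless obstruent between vowels /o/ and /a/, so it voices to [v]. /p/ is a voiceless obstruent between vowels /e/ and /i/, so it voices to [b]. /p/ is a voiceless obstruent between vowels /i/ and /a/, so it voices to [b]. /xofaepibipaxefzue/ → xovaebibibaxefzue.
Rule 3 (regressive voicing assimilation): /f/ precedes the voiced obstruent /z/, so it voices to [v] by assimilation. /xovaebibibaxefzue/ → xovaebibibaxevzue.
Rule 4 (intervocalic voicing): no segment meets the environment; /xovaebibibaxevzue/ is unchanged.
Rule 5 (final vowel raising): /e/ is a mid vowel in word-final position, so it raises to [i]. /xovaebibibaxevzue/ → xovaebibibaxevzui.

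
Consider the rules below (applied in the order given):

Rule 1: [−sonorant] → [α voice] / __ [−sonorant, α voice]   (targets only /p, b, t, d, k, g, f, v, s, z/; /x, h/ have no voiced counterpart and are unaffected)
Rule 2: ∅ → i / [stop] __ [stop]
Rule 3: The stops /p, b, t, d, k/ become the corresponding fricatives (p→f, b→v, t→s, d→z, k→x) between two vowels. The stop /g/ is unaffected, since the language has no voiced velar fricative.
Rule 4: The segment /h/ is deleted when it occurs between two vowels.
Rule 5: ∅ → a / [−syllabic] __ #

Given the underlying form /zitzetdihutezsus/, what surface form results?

Rule 1 (regressive voicing assimilation): /t/ precedes the voiced obstruent /z/, so it voices to [d] by assimilation. /t/ precedes the voiced obstruent /d/, so it voices to [d] by assimilation. /z/ precedes the voiceless obstruent /s/, so it devoices to [s] by assimilation. /zitzetdihutezsus/ → zidzeddihutessus.
Rule 2 (stop-cluster i-epenthesis): /d/ and /d/ form a stop–stop cluster, so [i] is inserted between them. /zidzeddihutessus/ → zidzedidihutessus.
Rule 3 (intervocalic spirantization): /d/ is a stop between vowels /e/ and /i/, so it spirantizes to the fricative [z]. /d/ is a stop between vowels /i/ and /i/, so it spirantizes to the fricative [z]. /t/ is a stop between vowels /u/ and /e/, so it spirantizes to the fricative [s]. /zidzedidihutessus/ → zidzezizihusessus.
Rule 4 (intervocalic h-deletion): /h/ occurs between vowels /i/ and /u/, so it deletes. /zidzezizihusessus/ → zidzeziziusessus.
Rule 5 (final a-epenthesis): the form ends in the consonant /s/, so [a] is inserted word-finally. /zidzeziziusessus/ → zidzeziziusessusa.

zidzeziziusessusa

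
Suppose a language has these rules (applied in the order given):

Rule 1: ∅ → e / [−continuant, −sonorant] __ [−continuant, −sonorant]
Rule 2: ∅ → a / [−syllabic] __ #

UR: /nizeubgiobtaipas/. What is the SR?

nizeubegiobetaipasa

Rule 1 (stop-cluster e-epenthesis): /b/ and /g/ form a stop–stop cluster, so [e] is inserted between them. /b/ and /t/ form a stop–stop cluster, so [e] is inserted between them. /nizeubgiobtaipas/ → nizeubegiobetaipas.
Rule 2 (final a-epenthesis): the form ends in the consonant /s/, so [a] is inserted word-finally. /nizeubegiobetaipas/ → nizeubegiobetaipasa.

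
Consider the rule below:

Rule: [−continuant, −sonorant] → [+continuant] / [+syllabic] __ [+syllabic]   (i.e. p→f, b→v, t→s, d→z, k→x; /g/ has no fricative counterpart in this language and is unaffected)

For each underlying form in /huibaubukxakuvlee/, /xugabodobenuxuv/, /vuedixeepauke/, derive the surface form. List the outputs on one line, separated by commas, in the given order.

huivauvukxaxuvlee, xugavozovenuxuv, vuezixeefauxe

/huibaubukxakuvlee/: /b/ is a stop between vowels /i/ and /a/, so it spirantizes to the fricative [v]. /b/ is a stop between vowels /u/ and /u/, so it spirantizes to the fricative [v]. /k/ is a stop between vowels /a/ and /u/, so it spirantizes to the fricative [x]. → [huivauvukxaxuvlee].
/xugabodobenuxuv/: /b/ is a stop between vowels /a/ and /o/, so it spirantizes to the fricative [v]. /d/ is a stop between vowels /o/ and /o/, so it spirantizes to the fricative [z]. /b/ is a stop between vowels /o/ and /e/, so it spirantizes to the fricative [v]. → [xugavozovenuxuv].
/vuedixeepauke/: /d/ is a stop between vowels /e/ and /i/, so it spirantizes to the fricative [z]. /p/ is a stop between vowels /e/ and /a/, so it spirantizes to the fricative [f]. /k/ is a stop between vowels /u/ and /e/, so it spirantizes to the fricative [x]. → [vuezixeefauxe].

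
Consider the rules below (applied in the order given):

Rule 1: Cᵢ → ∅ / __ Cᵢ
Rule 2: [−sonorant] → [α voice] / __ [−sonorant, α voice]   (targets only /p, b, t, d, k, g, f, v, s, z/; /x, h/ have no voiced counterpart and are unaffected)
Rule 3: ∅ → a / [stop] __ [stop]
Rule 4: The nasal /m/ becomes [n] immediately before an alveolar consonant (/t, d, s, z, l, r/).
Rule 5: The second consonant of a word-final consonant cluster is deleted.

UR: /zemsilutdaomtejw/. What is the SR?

Rule 1 (degemination): no segment meets the environment; /zemsilutdaomtejw/ is unchanged.
Rule 2 (regressive voicing assimilation): /t/ precedes the voiced obstruent /d/, so it voices to [d] by assimilation. /zemsilutdaomtejw/ → zemsiluddaomtejw.
Rule 3 (stop-cluster a-epenthesis): /d/ and /d/ form a stop–stop cluster, so [a] is inserted between them. /zemsiluddaomtejw/ → zemsiludadaomtejw.
Rule 4 (nasal place assimilation): /m/ precedes the alveolar consonant /s/, so it assimilates in place to [n]. /m/ precedes the alveolar consonant /t/, so it assimilates in place to [n]. /zemsiludadaomtejw/ → zensiludadaontejw.
Rule 5 (final cluster simplification): /w/ is the second consonant of a word-final cluster /jw/, so it deletes. /zensiludadaontejw/ → zensiludadaontej.

zensiludadaontej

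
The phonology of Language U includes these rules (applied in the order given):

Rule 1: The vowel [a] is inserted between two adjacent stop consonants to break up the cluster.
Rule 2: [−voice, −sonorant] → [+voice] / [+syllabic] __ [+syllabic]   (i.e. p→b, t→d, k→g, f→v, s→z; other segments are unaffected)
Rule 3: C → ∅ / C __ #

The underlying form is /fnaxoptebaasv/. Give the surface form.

fnaxobadebaas

Rule 1 (stop-cluster a-epenthesis): /p/ and /t/ form a stop–stop cluster, so [a] is inserted between them. /fnaxoptebaasv/ → fnaxopatebaasv.
Rule 2 (intervocalic voicing): /p/ is a voiceless obstruent between vowels /o/ and /a/, so it voices to [b]. /t/ is a voiceless obstruent between vowels /a/ and /e/, so it voices to [d]. /fnaxopatebaasv/ → fnaxobadebaasv.
Rule 3 (final cluster simplification): /v/ is the second consonant of a word-final cluster /sv/, so it deletes. /fnaxobadebaasv/ → fnaxobadebaas.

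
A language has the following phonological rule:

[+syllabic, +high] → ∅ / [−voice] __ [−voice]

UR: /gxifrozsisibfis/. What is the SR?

/i/ is a high vowel flanked by voiceless consonants /x/ and /f/, so it deletes.
/i/ is a high vowel flanked by voiceless consonants /s/ and /s/, so it deletes.
/i/ is a high vowel flanked by voiceless consonants /f/ and /s/, so it deletes.
The other instance of /i/ does not occur in the required environment and remains unchanged.
Surface form: [gxfrozssibfs].

gxfrozssibfs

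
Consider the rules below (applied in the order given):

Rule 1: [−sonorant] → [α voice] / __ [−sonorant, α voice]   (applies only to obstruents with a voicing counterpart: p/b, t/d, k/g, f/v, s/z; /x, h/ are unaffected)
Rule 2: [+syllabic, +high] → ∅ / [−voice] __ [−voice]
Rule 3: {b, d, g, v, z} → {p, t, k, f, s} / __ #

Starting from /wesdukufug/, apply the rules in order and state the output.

wezdukfuk

Rule 1 (regressive voicing assimilation): /s/ precedes the voiced obstruent /d/, so it voices to [z] by assimilation. /wesdukufug/ → wezdukufug.
Rule 2 (high vowel syncope): /u/ is a high vowel flanked by voiceless consonants /k/ and /f/, so it deletes. /wezdukufug/ → wezdukfug.
Rule 3 (final devoicing): /g/ is a voiced obstruent in word-final position, so it devoices to [k]. /wezdukfug/ → wezdukfuk.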